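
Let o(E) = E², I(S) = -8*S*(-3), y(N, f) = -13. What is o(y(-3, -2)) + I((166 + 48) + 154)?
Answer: 9001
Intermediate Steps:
I(S) = 24*S
o(y(-3, -2)) + I((166 + 48) + 154) = (-13)² + 24*((166 + 48) + 154) = 169 + 24*(214 + 154) = 169 + 24*368 = 169 + 8832 = 9001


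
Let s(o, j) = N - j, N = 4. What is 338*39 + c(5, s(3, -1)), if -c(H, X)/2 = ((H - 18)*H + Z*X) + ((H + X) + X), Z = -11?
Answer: 13392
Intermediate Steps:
s(o, j) = 4 - j
c(H, X) = -2*H + 18*X - 2*H*(-18 + H) (c(H, X) = -2*(((H - 18)*H - 11*X) + ((H + X) + X)) = -2*(((-18 + H)*H - 11*X) + (H + 2*X)) = -2*((H*(-18 + H) - 11*X) + (H + 2*X)) = -2*((-11*X + H*(-18 + H)) + (H + 2*X)) = -2*(H - 9*X + H*(-18 + H)) = -2*H + 18*X - 2*H*(-18 + H))
338*39 + c(5, s(3, -1)) = 338*39 + (-2*5² + 18*(4 - 1*(-1)) + 34*5) = 13182 + (-2*25 + 18*(4 + 1) + 170) = 13182 + (-50 + 18*5 + 170) = 13182 + (-50 + 90 + 170) = 13182 + 210 = 13392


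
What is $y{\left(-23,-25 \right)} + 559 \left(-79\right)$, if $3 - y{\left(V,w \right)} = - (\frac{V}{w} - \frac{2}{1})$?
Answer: $- \frac{1103977}{25} \approx -44159.0$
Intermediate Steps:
$y{\left(V,w \right)} = 1 + \frac{V}{w}$ ($y{\left(V,w \right)} = 3 - - (\frac{V}{w} - \frac{2}{1}) = 3 - - (\frac{V}{w} - 2) = 3 - - (-2 + \frac{V}{w}) = 3 - \left(2 - \frac{V}{w}\right) = 3 + \left(-2 + \frac{V}{w}\right) = 1 + \frac{V}{w}$)
$y{\left(-23,-25 \right)} + 559 \left(-79\right) = \frac{-23 - 25}{-25} + 559 \left(-79\right) = \left(- \frac{1}{25}\right) \left(-48\right) - 44161 = \frac{48}{25} - 44161 = - \frac{1103977}{25}$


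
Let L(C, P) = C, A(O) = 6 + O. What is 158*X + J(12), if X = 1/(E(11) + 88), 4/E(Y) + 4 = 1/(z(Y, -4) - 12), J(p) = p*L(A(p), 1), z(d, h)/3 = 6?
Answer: 217817/1000 ≈ 217.82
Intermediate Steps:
z(d, h) = 18 (z(d, h) = 3*6 = 18)
J(p) = p*(6 + p)
E(Y) = -24/23 (E(Y) = 4/(-4 + 1/(18 - 12)) = 4/(-4 + 1/6) = 4/(-4 + ⅙) = 4/(-23/6) = 4*(-6/23) = -24/23)
X = 23/2000 (X = 1/(-24/23 + 88) = 1/(2000/23) = 23/2000 ≈ 0.011500)
158*X + J(12) = 158*(23/2000) + 12*(6 + 12) = 1817/1000 + 12*18 = 1817/1000 + 216 = 217817/1000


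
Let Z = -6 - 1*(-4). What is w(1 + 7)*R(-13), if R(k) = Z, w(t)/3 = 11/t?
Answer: -33/4 ≈ -8.2500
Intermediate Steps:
Z = -2 (Z = -6 + 4 = -2)
w(t) = 33/t (w(t) = 3*(11/t) = 33/t)
R(k) = -2
w(1 + 7)*R(-13) = (33/(1 + 7))*(-2) = (33/8)*(-2) = -33/4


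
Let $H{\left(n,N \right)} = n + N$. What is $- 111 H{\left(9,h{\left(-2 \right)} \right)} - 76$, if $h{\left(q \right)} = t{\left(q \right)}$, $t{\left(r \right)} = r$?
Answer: $-853$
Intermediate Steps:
$h{\left(q \right)} = q$
$H{\left(n,N \right)} = N + n$
$- 111 H{\left(9,h{\left(-2 \right)} \right)} - 76 = - 111 \left(-2 + 9\right) - 76 = \left(-111\right) 7 - 76 = -777 - 76 = -853$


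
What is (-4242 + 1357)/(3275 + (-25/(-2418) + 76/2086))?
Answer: -7275894990/8259582809 ≈ -0.88090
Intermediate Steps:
(-4242 + 1357)/(3275 + (-25/(-2418) + 76/2086)) = -2885/(3275 + (-25*(-1/2418) + 76*(1/2086))) = -2885/(3275 + (25/2418 + 38/1043)) = -2885/(3275 + 117959/2521974) = -2885/8259582809/2521974 = -2885*2521974/8259582809 = -7275894990/8259582809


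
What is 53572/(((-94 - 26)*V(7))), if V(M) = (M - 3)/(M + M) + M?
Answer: -93751/1530 ≈ -61.275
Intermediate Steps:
V(M) = M + (-3 + M)/(2*M) (V(M) = (-3 + M)/((2*M)) + M = (-3 + M)*(1/(2*M)) + M = (-3 + M)/(2*M) + M = M + (-3 + M)/(2*M))
53572/(((-94 - 26)*V(7))) = 53572/(((-94 - 26)*(½ + 7 - 3/2/7))) = 53572/((-120*(½ + 7 - 3/2*⅐))) = 53572/((-120*(½ + 7 - 3/14))) = 53572/((-120*51/7)) = 53572/(-6120/7) = 53572*(-7/6120) = -93751/1530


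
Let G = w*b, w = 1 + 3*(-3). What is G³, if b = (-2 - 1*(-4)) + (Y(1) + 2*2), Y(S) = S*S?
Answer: -175616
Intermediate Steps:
Y(S) = S²
w = -8 (w = 1 - 9 = -8)
b = 7 (b = (-2 - 1*(-4)) + (1² + 2*2) = (-2 + 4) + (1 + 4) = 2 + 5 = 7)
G = -56 (G = -8*7 = -56)
G³ = (-56)³ = -175616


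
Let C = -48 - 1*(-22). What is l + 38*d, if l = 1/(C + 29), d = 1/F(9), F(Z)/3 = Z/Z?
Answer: 13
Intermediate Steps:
C = -26 (C = -48 + 22 = -26)
F(Z) = 3 (F(Z) = 3*(Z/Z) = 3*1 = 3)
d = 1/3 ≈ 0.33333
l = 1/3 (l = 1/(-26 + 29) = 1/3 ≈ 0.33333)
l + 38*d = 1/3 + 38*(1/3) = 1/3 + 38/3 = 13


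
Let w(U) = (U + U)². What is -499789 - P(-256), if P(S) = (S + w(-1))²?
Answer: -563293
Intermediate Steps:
w(U) = 4*U² (w(U) = (2*U)² = 4*U²)
P(S) = (4 + S)² (P(S) = (S + 4*(-1)²)² = (S + 4*1)² = (S + 4)² = (4 + S)²)
-499789 - P(-256) = -499789 - (4 - 256)² = -499789 - 1*(-252)² = -499789 - 1*63504 = -499789 - 63504 = -563293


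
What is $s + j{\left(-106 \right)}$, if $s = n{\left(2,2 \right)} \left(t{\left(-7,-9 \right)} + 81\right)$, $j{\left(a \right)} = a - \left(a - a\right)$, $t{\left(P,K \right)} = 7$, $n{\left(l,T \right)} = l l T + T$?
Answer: $774$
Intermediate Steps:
$n{\left(l,T \right)} = T + T l^{2}$ ($n{\left(l,T \right)} = l^{2} T + T = T l^{2} + T = T + T l^{2}$)
$j{\left(a \right)} = a$ ($j{\left(a \right)} = a - 0 = a + 0 = a$)
$s = 880$ ($s = 2 \left(1 + 2^{2}\right) \left(7 + 81\right) = 2 \left(1 + 4\right) 88 = 2 \cdot 5 \cdot 88 = 10 \cdot 88 = 880$)
$s + j{\left(-106 \right)} = 880 - 106 = 774$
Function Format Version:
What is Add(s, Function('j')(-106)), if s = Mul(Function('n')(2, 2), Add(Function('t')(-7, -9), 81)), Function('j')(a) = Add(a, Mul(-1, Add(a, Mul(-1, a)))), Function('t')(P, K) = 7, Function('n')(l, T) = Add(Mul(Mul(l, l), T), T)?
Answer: 774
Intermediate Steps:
Function('n')(l, T) = Add(T, Mul(T, Pow(l, 2))) (Function('n')(l, T) = Add(Mul(Pow(l, 2), T), T) = Add(Mul(T, Pow(l, 2)), T) = Add(T, Mul(T, Pow(l, 2))))
Function('j')(a) = a (Function('j')(a) = Add(a, Mul(-1, 0)) = Add(a, 0) = a)
s = 880 (s = Mul(Mul(2, Add(1, Pow(2, 2))), Add(7, 81)) = Mul(Mul(2, Add(1, 4)), 88) = Mul(Mul(2, 5), 88) = Mul(10, 88) = 880)
Add(s, Function('j')(-106)) = Add(880, -106) = 774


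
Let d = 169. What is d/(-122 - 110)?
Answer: -169/232 ≈ -0.72845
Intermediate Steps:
d/(-122 - 110) = 169/(-122 - 110) = 169/(-232) = 169*(-1/232) = -169/232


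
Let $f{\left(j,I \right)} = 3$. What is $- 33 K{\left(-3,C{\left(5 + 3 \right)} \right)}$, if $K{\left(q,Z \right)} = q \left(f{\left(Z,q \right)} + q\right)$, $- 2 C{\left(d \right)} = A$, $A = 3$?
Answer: $0$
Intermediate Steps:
$C{\left(d \right)} = - \frac{3}{2}$ ($C{\left(d \right)} = \left(- \frac{1}{2}\right) 3 = - \frac{3}{2}$)
$K{\left(q,Z \right)} = q \left(3 + q\right)$
$- 33 K{\left(-3,C{\left(5 + 3 \right)} \right)} = - 33 \left(- 3 \left(3 - 3\right)\right) = - 33 \left(\left(-3\right) 0\right) = \left(-33\right) 0 = 0$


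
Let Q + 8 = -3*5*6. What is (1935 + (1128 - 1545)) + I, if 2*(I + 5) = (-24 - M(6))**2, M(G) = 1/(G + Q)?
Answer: 30482913/16928 ≈ 1800.7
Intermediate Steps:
Q = -98 (Q = -8 - 3*5*6 = -8 - 15*6 = -8 - 90 = -98)
M(G) = 1/(-98 + G) (M(G) = 1/(G - 98) = 1/(-98 + G))
I = 4786209/16928 (I = -5 + (-24 - 1/(-98 + 6))**2/2 = -5 + (-24 - 1/(-92))**2/2 = -5 + (-24 - 1*(-1/92))**2/2 = -5 + (-24 + 1/92)**2/2 = -5 + (-2207/92)**2/2 = -5 + (1/2)*(4870849/8464) = -5 + 4870849/16928 = 4786209/16928 ≈ 282.74)
(1935 + (1128 - 1545)) + I = (1935 + (1128 - 1545)) + 4786209/16928 = (1935 - 417) + 4786209/16928 = 1518 + 4786209/16928 = 30482913/16928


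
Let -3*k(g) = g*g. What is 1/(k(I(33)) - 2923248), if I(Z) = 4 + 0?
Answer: -3/8769760 ≈ -3.4208e-7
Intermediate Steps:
I(Z) = 4
k(g) = -g²/3 (k(g) = -g*g/3 = -g²/3)
1/(k(I(33)) - 2923248) = 1/(-⅓*4² - 2923248) = 1/(-⅓*16 - 2923248) = 1/(-16/3 - 2923248) = 1/(-8769760/3) = -3/8769760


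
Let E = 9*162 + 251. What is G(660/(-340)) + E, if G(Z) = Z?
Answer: 29020/17 ≈ 1707.1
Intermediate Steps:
E = 1709 (E = 1458 + 251 = 1709)
G(660/(-340)) + E = 660/(-340) + 1709 = 660*(-1/340) + 1709 = -33/17 + 1709 = 29020/17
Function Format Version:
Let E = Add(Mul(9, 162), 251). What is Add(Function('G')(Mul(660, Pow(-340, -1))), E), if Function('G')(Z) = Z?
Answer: Rational(29020, 17) ≈ 1707.1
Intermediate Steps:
E = 1709 (E = Add(1458, 251) = 1709)
Add(Function('G')(Mul(660, Pow(-340, -1))), E) = Add(Mul(660, Pow(-340, -1)), 1709) = Add(Mul(660, Rational(-1, 340)), 1709) = Add(Rational(-33, 17), 1709) = Rational(29020, 17)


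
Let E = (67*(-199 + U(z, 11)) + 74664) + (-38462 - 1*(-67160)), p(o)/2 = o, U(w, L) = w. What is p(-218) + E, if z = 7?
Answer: 90062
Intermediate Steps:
p(o) = 2*o
E = 90498 (E = (67*(-199 + 7) + 74664) + (-38462 - 1*(-67160)) = (67*(-192) + 74664) + (-38462 + 67160) = (-12864 + 74664) + 28698 = 61800 + 28698 = 90498)
p(-218) + E = 2*(-218) + 90498 = -436 + 90498 = 90062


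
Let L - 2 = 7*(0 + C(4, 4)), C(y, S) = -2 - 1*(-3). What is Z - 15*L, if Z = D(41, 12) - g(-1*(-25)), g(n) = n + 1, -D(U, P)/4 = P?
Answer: -209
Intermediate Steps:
D(U, P) = -4*P
C(y, S) = 1 (C(y, S) = -2 + 3 = 1)
g(n) = 1 + n
L = 9 (L = 2 + 7*(0 + 1) = 2 + 7*1 = 2 + 7 = 9)
Z = -74 (Z = -4*12 - (1 - 1*(-25)) = -48 - (1 + 25) = -48 - 1*26 = -48 - 26 = -74)
Z - 15*L = -74 - 15*9 = -74 - 135 = -209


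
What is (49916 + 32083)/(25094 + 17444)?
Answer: 81999/42538 ≈ 1.9277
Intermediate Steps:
(49916 + 32083)/(25094 + 17444) = 81999/42538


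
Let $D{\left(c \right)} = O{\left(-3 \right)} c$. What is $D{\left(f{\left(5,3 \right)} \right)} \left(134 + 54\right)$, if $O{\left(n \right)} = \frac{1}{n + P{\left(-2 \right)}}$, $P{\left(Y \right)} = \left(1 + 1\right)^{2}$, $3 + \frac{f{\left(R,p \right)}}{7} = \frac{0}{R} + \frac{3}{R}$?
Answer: $- \frac{15792}{5} \approx -3158.4$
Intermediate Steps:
$f{\left(R,p \right)} = -21 + \frac{21}{R}$ ($f{\left(R,p \right)} = -21 + 7 \left(\frac{0}{R} + \frac{3}{R}\right) = -21 + 7 \left(0 + \frac{3}{R}\right) = -21 + 7 \frac{3}{R} = -21 + \frac{21}{R}$)
$P{\left(Y \right)} = 4$ ($P{\left(Y \right)} = 2^{2} = 4$)
$O{\left(n \right)} = \frac{1}{4 + n}$ ($O{\left(n \right)} = \frac{1}{n + 4} = \frac{1}{4 + n}$)
$D{\left(c \right)} = c$ ($D{\left(c \right)} = \frac{c}{4 - 3} = \frac{c}{1} = 1 c = c$)
$D{\left(f{\left(5,3 \right)} \right)} \left(134 + 54\right) = \left(-21 + \frac{21}{5}\right) \left(134 + 54\right) = \left(-21 + 21 \cdot \frac{1}{5}\right) 188 = \left(-21 + \frac{21}{5}\right) 188 = \left(- \frac{84}{5}\right) 188 = - \frac{15792}{5}$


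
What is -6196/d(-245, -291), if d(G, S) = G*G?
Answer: -6196/60025 ≈ -0.10322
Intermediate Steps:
d(G, S) = G**2
-6196/d(-245, -291) = -6196/((-245)**2) = -6196/60025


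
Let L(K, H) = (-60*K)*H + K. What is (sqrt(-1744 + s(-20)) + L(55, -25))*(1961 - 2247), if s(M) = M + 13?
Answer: -23610730 - 286*I*sqrt(1751) ≈ -2.3611e+7 - 11968.0*I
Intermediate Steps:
s(M) = 13 + M
L(K, H) = K - 60*H*K (L(K, H) = -60*H*K + K = K - 60*H*K)
(sqrt(-1744 + s(-20)) + L(55, -25))*(1961 - 2247) = (sqrt(-1744 + (13 - 20)) + 55*(1 - 60*(-25)))*(1961 - 2247) = (sqrt(-1744 - 7) + 55*(1 + 1500))*(-286) = (sqrt(-1751) + 55*1501)*(-286) = (I*sqrt(1751) + 82555)*(-286) = (82555 + I*sqrt(1751))*(-286) = -23610730 - 286*I*sqrt(1751)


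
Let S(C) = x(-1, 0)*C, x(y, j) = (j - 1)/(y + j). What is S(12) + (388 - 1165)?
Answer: -765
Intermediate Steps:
x(y, j) = (-1 + j)/(j + y)
S(C) = C (S(C) = ((-1 + 0)/(0 - 1))*C = (-1/(-1))*C = (-1*(-1))*C = 1*C = C)
S(12) + (388 - 1165) = 12 + (388 - 1165) = 12 - 777 = -765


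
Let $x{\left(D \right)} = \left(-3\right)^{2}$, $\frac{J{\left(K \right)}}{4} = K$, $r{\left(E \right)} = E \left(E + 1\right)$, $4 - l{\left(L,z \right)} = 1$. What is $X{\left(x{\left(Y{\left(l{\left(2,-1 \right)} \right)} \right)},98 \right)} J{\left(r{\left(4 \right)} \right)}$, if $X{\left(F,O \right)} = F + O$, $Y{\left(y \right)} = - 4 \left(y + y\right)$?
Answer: $8560$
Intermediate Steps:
$l{\left(L,z \right)} = 3$ ($l{\left(L,z \right)} = 4 - 1 = 3$)
$r{\left(E \right)} = E \left(1 + E\right)$
$J{\left(K \right)} = 4 K$
$Y{\left(y \right)} = - 8 y$ ($Y{\left(y \right)} = - 4 \cdot 2 y = - 8 y$)
$x{\left(D \right)} = 9$
$X{\left(x{\left(Y{\left(l{\left(2,-1 \right)} \right)} \right)},98 \right)} J{\left(r{\left(4 \right)} \right)} = \left(9 + 98\right) 4 \cdot 4 \left(1 + 4\right) = 107 \cdot 4 \cdot 4 \cdot 5 = 107 \cdot 4 \cdot 20 = 107 \cdot 80 = 8560$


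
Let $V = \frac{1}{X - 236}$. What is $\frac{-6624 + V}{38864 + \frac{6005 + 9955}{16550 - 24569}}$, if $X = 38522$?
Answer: $- \frac{25107039837}{147299219536} \approx -0.17045$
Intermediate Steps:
$V = \frac{1}{38286}$ ($V = \frac{1}{38522 - 236} = \frac{1}{38286} \approx 2.6119 \cdot 10^{-5}$)
$\frac{-6624 + V}{38864 + \frac{6005 + 9955}{16550 - 24569}} = \frac{-6624 + \frac{1}{38286}}{38864 + \frac{6005 + 9955}{16550 - 24569}} = - \frac{253606463}{38286 \left(38864 + \frac{15960}{-8019}\right)} = - \frac{253606463}{38286 \left(38864 + 15960 \left(- \frac{1}{8019}\right)\right)} = - \frac{253606463}{38286 \left(38864 - \frac{5320}{2673}\right)} = - \frac{253606463}{38286 \cdot \frac{103878152}{2673}} = \left(- \frac{253606463}{38286}\right) \frac{2673}{103878152} = - \frac{25107039837}{147299219536}$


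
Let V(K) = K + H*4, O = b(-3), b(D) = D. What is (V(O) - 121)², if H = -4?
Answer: 19600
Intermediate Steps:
O = -3
V(K) = -16 + K (V(K) = K - 4*4 = K - 16 = -16 + K)
(V(O) - 121)² = ((-16 - 3) - 121)² = (-19 - 121)² = (-140)² = 19600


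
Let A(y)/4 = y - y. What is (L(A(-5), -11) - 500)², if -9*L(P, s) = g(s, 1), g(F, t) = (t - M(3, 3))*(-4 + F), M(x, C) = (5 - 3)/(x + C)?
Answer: 20160100/81 ≈ 2.4889e+5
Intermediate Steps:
M(x, C) = 2/(C + x)
A(y) = 0 (A(y) = 4*(y - y) = 4*0 = 0)
g(F, t) = (-4 + F)*(-⅓ + t) (g(F, t) = (t - 2/(3 + 3))*(-4 + F) = (t - 2/6)*(-4 + F) = (t - 1*⅓)*(-4 + F) = (t - ⅓)*(-4 + F) = (-⅓ + t)*(-4 + F) = (-4 + F)*(-⅓ + t))
L(P, s) = 8/27 - 2*s/27 (L(P, s) = -(4/3 - 4*1 - s/3 + s*1)/9 = -(4/3 - 4 - s/3 + s)/9 = -(-8/3 + 2*s/3)/9 = 8/27 - 2*s/27)
(L(A(-5), -11) - 500)² = ((8/27 - 2/27*(-11)) - 500)² = ((8/27 + 22/27) - 500)² = (10/9 - 500)² = (-4490/9)² = 20160100/81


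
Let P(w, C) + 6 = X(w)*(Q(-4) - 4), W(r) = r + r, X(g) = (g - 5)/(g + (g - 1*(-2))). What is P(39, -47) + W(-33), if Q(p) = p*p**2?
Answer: -1009/10 ≈ -100.90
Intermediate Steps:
Q(p) = p**3
X(g) = (-5 + g)/(2 + 2*g) (X(g) = (-5 + g)/(g + (g + 2)) = (-5 + g)/(g + (2 + g)) = (-5 + g)/(2 + 2*g))
W(r) = 2*r
P(w, C) = -6 - 34*(-5 + w)/(1 + w) (P(w, C) = -6 + ((-5 + w)/(2*(1 + w)))*((-4)**3 - 4) = -6 + ((-5 + w)/(2*(1 + w)))*(-64 - 4) = -6 + ((-5 + w)/(2*(1 + w)))*(-68) = -6 - 34*(-5 + w)/(1 + w))
P(39, -47) + W(-33) = 4*(41 - 10*39)/(1 + 39) + 2*(-33) = 4*(41 - 390)/40 - 66 = 4*(1/40)*(-349) - 66 = -349/10 - 66 = -1009/10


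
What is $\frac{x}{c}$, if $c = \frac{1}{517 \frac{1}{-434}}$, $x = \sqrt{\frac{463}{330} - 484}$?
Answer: $- \frac{47 i \sqrt{52554810}}{13020} \approx - 26.169 i$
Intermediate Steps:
$x = \frac{i \sqrt{52554810}}{330}$ ($x = \sqrt{463 \cdot \frac{1}{330} - 484} = \sqrt{\frac{463}{330} - 484} = \sqrt{- \frac{159257}{330}} = \frac{i \sqrt{52554810}}{330} \approx 21.968 i$)
$c = - \frac{434}{517}$ ($c = \frac{1}{517 \left(- \frac{1}{434}\right)} = \frac{1}{- \frac{517}{434}} = - \frac{434}{517} \approx -0.83946$)
$\frac{x}{c} = \frac{\frac{1}{330} i \sqrt{52554810}}{- \frac{434}{517}} = \frac{i \sqrt{52554810}}{330} \left(- \frac{517}{434}\right) = - \frac{47 i \sqrt{52554810}}{13020}$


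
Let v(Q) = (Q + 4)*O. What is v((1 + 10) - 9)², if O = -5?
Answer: 900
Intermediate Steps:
v(Q) = -20 - 5*Q (v(Q) = (Q + 4)*(-5) = (4 + Q)*(-5) = -20 - 5*Q)
v((1 + 10) - 9)² = (-20 - 5*((1 + 10) - 9))² = (-20 - 5*(11 - 9))² = (-20 - 5*2)² = (-20 - 10)² = (-30)² = 900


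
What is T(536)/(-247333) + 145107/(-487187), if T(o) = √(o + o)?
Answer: -145107/487187 - 4*√67/247333 ≈ -0.29798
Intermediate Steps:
T(o) = √2*√o (T(o) = √(2*o) = √2*√o)
T(536)/(-247333) + 145107/(-487187) = (√2*√536)/(-247333) + 145107/(-487187) = (√2*(2*√134))*(-1/247333) + 145107*(-1/487187) = (4*√67)*(-1/247333) - 145107/487187 = -4*√67/247333 - 145107/487187 = -145107/487187 - 4*√67/247333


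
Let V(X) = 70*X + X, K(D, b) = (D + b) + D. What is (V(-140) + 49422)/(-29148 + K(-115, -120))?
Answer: -19741/14749 ≈ -1.3385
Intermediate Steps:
K(D, b) = b + 2*D
V(X) = 71*X
(V(-140) + 49422)/(-29148 + K(-115, -120)) = (71*(-140) + 49422)/(-29148 + (-120 + 2*(-115))) = (-9940 + 49422)/(-29148 + (-120 - 230)) = 39482/(-29148 - 350) = 39482/(-29498) = 39482*(-1/29498) = -19741/14749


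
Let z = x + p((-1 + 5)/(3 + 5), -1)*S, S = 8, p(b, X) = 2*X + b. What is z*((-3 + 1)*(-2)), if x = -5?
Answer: -68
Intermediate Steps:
p(b, X) = b + 2*X
z = -17 (z = -5 + ((-1 + 5)/(3 + 5) + 2*(-1))*8 = -5 + (4/8 - 2)*8 = -5 + (4*(⅛) - 2)*8 = -5 + (½ - 2)*8 = -5 - 3/2*8 = -5 - 12 = -17)
z*((-3 + 1)*(-2)) = -17*(-3 + 1)*(-2) = -(-34)*(-2) = -17*4 = -68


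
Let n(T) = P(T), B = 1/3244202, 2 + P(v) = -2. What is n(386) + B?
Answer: -12976807/3244202 ≈ -4.0000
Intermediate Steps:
P(v) = -4 (P(v) = -2 - 2 = -4)
B = 1/3244202 ≈ 3.0824e-7
n(T) = -4
n(386) + B = -4 + 1/3244202 = -12976807/3244202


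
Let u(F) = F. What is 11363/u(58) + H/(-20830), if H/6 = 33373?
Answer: 112538743/604070 ≈ 186.30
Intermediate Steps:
H = 200238 (H = 6*33373 = 200238)
11363/u(58) + H/(-20830) = 11363/58 + 200238/(-20830) = 11363*(1/58) + 200238*(-1/20830) = 11363/58 - 100119/10415 = 112538743/604070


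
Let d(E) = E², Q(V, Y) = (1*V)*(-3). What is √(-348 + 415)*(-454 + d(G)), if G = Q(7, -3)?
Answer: -13*√67 ≈ -106.41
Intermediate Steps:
Q(V, Y) = -3*V (Q(V, Y) = V*(-3) = -3*V)
G = -21 (G = -3*7 = -21)
√(-348 + 415)*(-454 + d(G)) = √(-348 + 415)*(-454 + (-21)²) = √67*(-454 + 441) = √67*(-13) = -13*√67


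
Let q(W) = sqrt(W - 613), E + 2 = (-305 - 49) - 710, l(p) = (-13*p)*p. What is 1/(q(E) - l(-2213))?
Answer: 63665797/4053333707646888 - I*sqrt(1679)/4053333707646888 ≈ 1.5707e-8 - 1.0109e-14*I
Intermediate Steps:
l(p) = -13*p**2
E = -1066 (E = -2 + ((-305 - 49) - 710) = -2 + (-354 - 710) = -2 - 1064 = -1066)
q(W) = sqrt(-613 + W)
1/(q(E) - l(-2213)) = 1/(sqrt(-613 - 1066) - (-13)*(-2213)**2) = 1/(sqrt(-1679) - (-13)*4897369) = 1/(I*sqrt(1679) - 1*(-63665797)) = 1/(I*sqrt(1679) + 63665797) = 1/(63665797 + I*sqrt(1679))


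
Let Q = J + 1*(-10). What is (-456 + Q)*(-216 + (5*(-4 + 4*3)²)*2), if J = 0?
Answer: -197584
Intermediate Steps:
Q = -10 (Q = 0 + 1*(-10) = 0 - 10 = -10)
(-456 + Q)*(-216 + (5*(-4 + 4*3)²)*2) = (-456 - 10)*(-216 + (5*(-4 + 4*3)²)*2) = -466*(-216 + (5*(-4 + 12)²)*2) = -466*(-216 + (5*8²)*2) = -466*(-216 + (5*64)*2) = -466*(-216 + 320*2) = -466*(-216 + 640) = -466*424 = -197584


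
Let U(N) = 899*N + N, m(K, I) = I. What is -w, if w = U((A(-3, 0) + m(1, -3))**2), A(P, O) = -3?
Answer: -32400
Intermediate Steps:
U(N) = 900*N
w = 32400 (w = 900*(-3 - 3)**2 = 900*(-6)**2 = 900*36 = 32400)
-w = -1*32400 = -32400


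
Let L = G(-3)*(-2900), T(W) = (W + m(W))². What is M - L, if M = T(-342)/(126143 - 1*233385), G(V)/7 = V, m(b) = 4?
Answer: -3265576022/53621 ≈ -60901.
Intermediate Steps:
G(V) = 7*V
T(W) = (4 + W)² (T(W) = (W + 4)² = (4 + W)²)
M = -57122/53621 (M = (4 - 342)²/(126143 - 1*233385) = (-338)²/(126143 - 233385) = 114244/(-107242) = 114244*(-1/107242) = -57122/53621 ≈ -1.0653)
L = 60900 (L = (7*(-3))*(-2900) = -21*(-2900) = 60900)
M - L = -57122/53621 - 1*60900 = -57122/53621 - 60900 = -3265576022/53621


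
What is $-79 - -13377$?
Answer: $13298$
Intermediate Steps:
$-79 - -13377 = -79 + 13377 = 13298$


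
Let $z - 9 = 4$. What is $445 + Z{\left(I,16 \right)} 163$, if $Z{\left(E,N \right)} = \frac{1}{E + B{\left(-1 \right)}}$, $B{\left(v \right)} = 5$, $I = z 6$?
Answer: $\frac{37098}{83} \approx 446.96$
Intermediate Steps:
$z = 13$ ($z = 9 + 4 = 13$)
$I = 78$ ($I = 13 \cdot 6 = 78$)
$Z{\left(E,N \right)} = \frac{1}{5 + E}$ ($Z{\left(E,N \right)} = \frac{1}{E + 5} = \frac{1}{5 + E}$)
$445 + Z{\left(I,16 \right)} 163 = 445 + \frac{1}{5 + 78} \cdot 163 = 445 + \frac{1}{83} \cdot 163 = 445 + \frac{163}{83} = \frac{37098}{83}$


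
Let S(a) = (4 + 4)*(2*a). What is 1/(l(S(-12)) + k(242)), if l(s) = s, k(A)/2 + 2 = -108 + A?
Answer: 1/72 ≈ 0.013889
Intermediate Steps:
k(A) = -220 + 2*A (k(A) = -4 + 2*(-108 + A) = -4 + (-216 + 2*A) = -220 + 2*A)
S(a) = 16*a (S(a) = 8*(2*a) = 16*a)
1/(l(S(-12)) + k(242)) = 1/(16*(-12) + (-220 + 2*242)) = 1/(-192 + (-220 + 484)) = 1/(-192 + 264) = 1/72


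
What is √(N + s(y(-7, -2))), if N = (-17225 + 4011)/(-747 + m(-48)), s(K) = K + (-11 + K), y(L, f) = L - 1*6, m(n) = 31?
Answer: I*√2376762/358 ≈ 4.3064*I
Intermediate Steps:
y(L, f) = -6 + L (y(L, f) = L - 6 = -6 + L)
s(K) = -11 + 2*K
N = 6607/358 (N = (-17225 + 4011)/(-747 + 31) = -13214/(-716) = -13214*(-1/716) = 6607/358 ≈ 18.455)
√(N + s(y(-7, -2))) = √(6607/358 + (-11 + 2*(-6 - 7))) = √(6607/358 + (-11 + 2*(-13))) = √(6607/358 + (-11 - 26)) = √(6607/358 - 37) = √(-6639/358) = I*√2376762/358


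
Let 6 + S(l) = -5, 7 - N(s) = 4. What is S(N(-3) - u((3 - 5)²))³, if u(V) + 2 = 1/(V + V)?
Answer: -1331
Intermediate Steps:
u(V) = -2 + 1/(2*V) (u(V) = -2 + 1/(V + V) = -2 + 1/(2*V))
N(s) = 3 (N(s) = 7 - 1*4 = 7 - 4 = 3)
S(l) = -11 (S(l) = -6 - 5 = -11)
S(N(-3) - u((3 - 5)²))³ = (-11)³ = -1331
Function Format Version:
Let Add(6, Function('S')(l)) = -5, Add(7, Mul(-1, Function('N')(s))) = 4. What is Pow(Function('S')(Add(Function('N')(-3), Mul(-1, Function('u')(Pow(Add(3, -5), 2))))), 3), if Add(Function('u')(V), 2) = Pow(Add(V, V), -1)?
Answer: -1331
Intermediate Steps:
Function('u')(V) = Add(-2, Mul(Rational(1, 2), Pow(V, -1))) (Function('u')(V) = Add(-2, Pow(Add(V, V), -1)) = Add(-2, Pow(Mul(2, V), -1)) = Add(-2, Mul(Rational(1, 2), Pow(V, -1))))
Function('N')(s) = 3 (Function('N')(s) = Add(7, Mul(-1, 4)) = Add(7, -4) = 3)
Function('S')(l) = -11 (Function('S')(l) = Add(-6, -5) = -11)
Pow(Function('S')(Add(Function('N')(-3), Mul(-1, Function('u')(Pow(Add(3, -5), 2))))), 3) = Pow(-11, 3) = -1331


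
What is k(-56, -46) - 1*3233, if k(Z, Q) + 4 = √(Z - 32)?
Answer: -3237 + 2*I*√22 ≈ -3237.0 + 9.3808*I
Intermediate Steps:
k(Z, Q) = -4 + √(-32 + Z) (k(Z, Q) = -4 + √(Z - 32) = -4 + √(-32 + Z))
k(-56, -46) - 1*3233 = (-4 + √(-32 - 56)) - 1*3233 = (-4 + √(-88)) - 3233 = (-4 + 2*I*√22) - 3233 = -3237 + 2*I*√22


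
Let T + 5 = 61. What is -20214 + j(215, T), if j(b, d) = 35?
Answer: -20179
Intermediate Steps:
T = 56 (T = -5 + 61 = 56)
-20214 + j(215, T) = -20214 + 35 = -20179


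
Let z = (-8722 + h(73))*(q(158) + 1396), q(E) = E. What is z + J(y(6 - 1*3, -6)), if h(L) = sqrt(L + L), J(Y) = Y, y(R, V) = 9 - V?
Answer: -13553973 + 1554*sqrt(146) ≈ -1.3535e+7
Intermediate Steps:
h(L) = sqrt(2)*sqrt(L) (h(L) = sqrt(2*L) = sqrt(2)*sqrt(L))
z = -13553988 + 1554*sqrt(146) (z = (-8722 + sqrt(2)*sqrt(73))*(158 + 1396) = (-8722 + sqrt(146))*1554 = -13553988 + 1554*sqrt(146) ≈ -1.3535e+7)
z + J(y(6 - 1*3, -6)) = (-13553988 + 1554*sqrt(146)) + (9 - 1*(-6)) = (-13553988 + 1554*sqrt(146)) + (9 + 6) = (-13553988 + 1554*sqrt(146)) + 15 = -13553973 + 1554*sqrt(146)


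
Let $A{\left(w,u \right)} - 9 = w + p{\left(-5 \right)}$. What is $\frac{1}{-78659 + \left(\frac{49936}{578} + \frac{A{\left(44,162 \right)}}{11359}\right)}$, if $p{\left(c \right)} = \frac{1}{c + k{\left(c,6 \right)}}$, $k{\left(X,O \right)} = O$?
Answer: $- \frac{3282751}{257934283791} \approx -1.2727 \cdot 10^{-5}$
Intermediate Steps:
$p{\left(c \right)} = \frac{1}{6 + c}$ ($p{\left(c \right)} = \frac{1}{c + 6} = \frac{1}{6 + c}$)
$A{\left(w,u \right)} = 10 + w$ ($A{\left(w,u \right)} = 9 + \left(w + \frac{1}{6 - 5}\right) = 9 + \left(w + 1^{-1}\right) = 9 + \left(w + 1\right) = 9 + \left(1 + w\right) = 10 + w$)
$\frac{1}{-78659 + \left(\frac{49936}{578} + \frac{A{\left(44,162 \right)}}{11359}\right)} = \frac{1}{-78659 + \left(\frac{49936}{578} + \frac{10 + 44}{11359}\right)} = \frac{1}{-78659 + \left(49936 \cdot \frac{1}{578} + 54 \cdot \frac{1}{11359}\right)} = \frac{1}{-78659 + \left(\frac{24968}{289} + \frac{54}{11359}\right)} = \frac{1}{-78659 + \frac{283627118}{3282751}} = \frac{1}{- \frac{257934283791}{3282751}} = - \frac{3282751}{257934283791}$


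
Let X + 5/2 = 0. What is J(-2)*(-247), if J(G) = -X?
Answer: -1235/2 ≈ -617.50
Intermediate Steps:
X = -5/2 (X = -5/2 + 0 = -5/2 ≈ -2.5000)
J(G) = 5/2 (J(G) = -1*(-5/2) = 5/2)
J(-2)*(-247) = (5/2)*(-247) = -1235/2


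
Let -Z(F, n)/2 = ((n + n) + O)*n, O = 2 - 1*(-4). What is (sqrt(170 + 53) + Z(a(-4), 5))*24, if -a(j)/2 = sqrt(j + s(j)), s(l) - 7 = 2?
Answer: -3840 + 24*sqrt(223) ≈ -3481.6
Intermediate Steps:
s(l) = 9 (s(l) = 7 + 2 = 9)
a(j) = -2*sqrt(9 + j) (a(j) = -2*sqrt(j + 9) = -2*sqrt(9 + j))
O = 6 (O = 2 + 4 = 6)
Z(F, n) = -2*n*(6 + 2*n) (Z(F, n) = -2*((n + n) + 6)*n = -2*(2*n + 6)*n = -2*(6 + 2*n)*n = -2*n*(6 + 2*n))
(sqrt(170 + 53) + Z(a(-4), 5))*24 = (sqrt(170 + 53) - 4*5*(3 + 5))*24 = (sqrt(223) - 4*5*8)*24 = (sqrt(223) - 160)*24 = (-160 + sqrt(223))*24 = -3840 + 24*sqrt(223)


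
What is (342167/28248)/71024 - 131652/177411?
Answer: -88023617987689/118645732343424 ≈ -0.74190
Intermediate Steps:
(342167/28248)/71024 - 131652/177411 = (342167*(1/28248))*(1/71024) - 131652*1/177411 = (342167/28248)*(1/71024) - 43884/59137 = 342167/2006285952 - 43884/59137 = -88023617987689/118645732343424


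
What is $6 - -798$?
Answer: $804$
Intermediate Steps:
$6 - -798 = 6 + 798 = 804$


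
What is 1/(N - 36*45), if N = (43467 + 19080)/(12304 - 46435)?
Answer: -11377/18451589 ≈ -0.00061659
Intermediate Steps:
N = -20849/11377 (N = 62547/(-34131) = 62547*(-1/34131) = -20849/11377 ≈ -1.8326)
1/(N - 36*45) = 1/(-20849/11377 - 36*45) = 1/(-20849/11377 - 1620) = 1/(-18451589/11377) = -11377/18451589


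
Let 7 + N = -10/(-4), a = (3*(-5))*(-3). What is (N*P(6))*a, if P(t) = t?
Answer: -1215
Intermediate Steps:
a = 45 (a = -15*(-3) = 45)
N = -9/2 (N = -7 - 10/(-4) = -7 - 10*(-1/4) = -7 + 5/2 = -9/2 ≈ -4.5000)
(N*P(6))*a = -9/2*6*45 = -27*45 = -1215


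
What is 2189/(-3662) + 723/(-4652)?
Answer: -6415427/8517812 ≈ -0.75318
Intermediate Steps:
2189/(-3662) + 723/(-4652) = 2189*(-1/3662) + 723*(-1/4652) = -2189/3662 - 723/4652 = -6415427/8517812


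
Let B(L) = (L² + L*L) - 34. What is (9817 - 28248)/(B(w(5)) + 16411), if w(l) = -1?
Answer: -18431/16379 ≈ -1.1253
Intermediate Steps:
B(L) = -34 + 2*L² (B(L) = (L² + L²) - 34 = 2*L² - 34 = -34 + 2*L²)
(9817 - 28248)/(B(w(5)) + 16411) = (9817 - 28248)/((-34 + 2*(-1)²) + 16411) = -18431/((-34 + 2*1) + 16411) = -18431/((-34 + 2) + 16411) = -18431/(-32 + 16411) = -18431/16379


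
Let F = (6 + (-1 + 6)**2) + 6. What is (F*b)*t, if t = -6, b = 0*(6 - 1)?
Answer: 0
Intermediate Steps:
F = 37 (F = (6 + 5**2) + 6 = (6 + 25) + 6 = 31 + 6 = 37)
b = 0 (b = 0*5 = 0)
(F*b)*t = (37*0)*(-6) = 0*(-6) = 0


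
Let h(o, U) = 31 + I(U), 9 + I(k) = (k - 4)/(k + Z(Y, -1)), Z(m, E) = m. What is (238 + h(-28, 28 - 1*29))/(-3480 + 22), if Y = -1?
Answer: -75/988 ≈ -0.075911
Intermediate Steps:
I(k) = -9 + (-4 + k)/(-1 + k) (I(k) = -9 + (k - 4)/(k - 1) = -9 + (-4 + k)/(-1 + k))
h(o, U) = 31 + (5 - 8*U)/(-1 + U)
(238 + h(-28, 28 - 1*29))/(-3480 + 22) = (238 + (-26 + 23*(28 - 1*29))/(-1 + (28 - 1*29)))/(-3480 + 22) = (238 + (-26 + 23*(28 - 29))/(-1 + (28 - 29)))/(-3458) = (238 + (-26 + 23*(-1))/(-1 - 1))*(-1/3458) = (238 + (-26 - 23)/(-2))*(-1/3458) = (238 - ½*(-49))*(-1/3458) = (238 + 49/2)*(-1/3458) = (525/2)*(-1/3458) = -75/988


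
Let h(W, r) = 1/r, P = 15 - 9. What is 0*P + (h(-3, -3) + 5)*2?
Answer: 28/3 ≈ 9.3333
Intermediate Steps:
P = 6
0*P + (h(-3, -3) + 5)*2 = 0*6 + (1/(-3) + 5)*2 = 0 + (-⅓ + 5)*2 = 0 + (14/3)*2 = 0 + 28/3 = 28/3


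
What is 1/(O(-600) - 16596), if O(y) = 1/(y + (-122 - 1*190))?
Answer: -912/15135553 ≈ -6.0255e-5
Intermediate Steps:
O(y) = 1/(-312 + y) (O(y) = 1/(y + (-122 - 190)) = 1/(y - 312) = 1/(-312 + y))
1/(O(-600) - 16596) = 1/(1/(-312 - 600) - 16596) = 1/(1/(-912) - 16596) = 1/(-1/912 - 16596) = 1/(-15135553/912) = -912/15135553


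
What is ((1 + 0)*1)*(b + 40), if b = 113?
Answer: 153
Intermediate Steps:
((1 + 0)*1)*(b + 40) = ((1 + 0)*1)*(113 + 40) = (1*1)*153 = 1*153 = 153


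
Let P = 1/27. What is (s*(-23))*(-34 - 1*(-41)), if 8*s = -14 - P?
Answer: 61019/216 ≈ 282.50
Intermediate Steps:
P = 1/27 ≈ 0.037037
s = -379/216 (s = (-14 - 1*1/27)/8 = (-14 - 1/27)/8 = (⅛)*(-379/27) = -379/216 ≈ -1.7546)
(s*(-23))*(-34 - 1*(-41)) = (-379/216*(-23))*(-34 - 1*(-41)) = 8717*(-34 + 41)/216 = (8717/216)*7 = 61019/216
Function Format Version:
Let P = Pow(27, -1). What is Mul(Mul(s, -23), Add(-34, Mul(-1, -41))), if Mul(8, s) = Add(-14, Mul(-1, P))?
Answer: Rational(61019, 216) ≈ 282.50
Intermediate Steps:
P = Rational(1, 27) ≈ 0.037037
s = Rational(-379, 216) (s = Mul(Rational(1, 8), Add(-14, Mul(-1, Rational(1, 27)))) = Mul(Rational(1, 8), Add(-14, Rational(-1, 27))) = Mul(Rational(1, 8), Rational(-379, 27)) = Rational(-379, 216) ≈ -1.7546)
Mul(Mul(s, -23), Add(-34, Mul(-1, -41))) = Mul(Mul(Rational(-379, 216), -23), Add(-34, Mul(-1, -41))) = Mul(Rational(8717, 216), Add(-34, 41)) = Mul(Rational(8717, 216), 7) = Rational(61019, 216)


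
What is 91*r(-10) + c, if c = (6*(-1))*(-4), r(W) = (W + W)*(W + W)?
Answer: 36424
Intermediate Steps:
r(W) = 4*W² (r(W) = (2*W)*(2*W) = 4*W²)
c = 24 (c = -6*(-4) = 24)
91*r(-10) + c = 91*(4*(-10)²) + 24 = 91*(4*100) + 24 = 91*400 + 24 = 36400 + 24 = 36424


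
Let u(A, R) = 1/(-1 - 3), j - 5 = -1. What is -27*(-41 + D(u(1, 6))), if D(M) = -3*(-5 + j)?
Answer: 1026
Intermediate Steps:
j = 4 (j = 5 - 1 = 4)
u(A, R) = -1/4 (u(A, R) = 1/(-4) = -1/4)
D(M) = 3 (D(M) = -3*(-5 + 4) = -3*(-1) = 3)
-27*(-41 + D(u(1, 6))) = -27*(-41 + 3) = -27*(-38) = 1026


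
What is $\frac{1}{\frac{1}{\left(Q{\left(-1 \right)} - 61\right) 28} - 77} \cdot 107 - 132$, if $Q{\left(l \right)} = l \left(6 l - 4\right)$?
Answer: $- \frac{14667120}{109957} \approx -133.39$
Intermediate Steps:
$Q{\left(l \right)} = l \left(-4 + 6 l\right)$
$\frac{1}{\frac{1}{\left(Q{\left(-1 \right)} - 61\right) 28} - 77} \cdot 107 - 132 = \frac{1}{\frac{1}{\left(2 \left(-1\right) \left(-2 + 3 \left(-1\right)\right) - 61\right) 28} - 77} \cdot 107 - 132 = \frac{1}{\frac{1}{2 \left(-1\right) \left(-2 - 3\right) - 61} \cdot \frac{1}{28} - 77} \cdot 107 - 132 = \frac{1}{\frac{1}{2 \left(-1\right) \left(-5\right) - 61} \cdot \frac{1}{28} - 77} \cdot 107 - 132 = \frac{1}{\frac{1}{10 - 61} \cdot \frac{1}{28} - 77} \cdot 107 - 132 = \frac{1}{\frac{1}{-51} \cdot \frac{1}{28} - 77} \cdot 107 - 132 = \frac{1}{\left(- \frac{1}{51}\right) \frac{1}{28} - 77} \cdot 107 - 132 = \frac{1}{- \frac{1}{1428} - 77} \cdot 107 - 132 = \frac{1}{- \frac{109957}{1428}} \cdot 107 - 132 = \left(- \frac{1428}{109957}\right) 107 - 132 = - \frac{152796}{109957} - 132 = - \frac{14667120}{109957}$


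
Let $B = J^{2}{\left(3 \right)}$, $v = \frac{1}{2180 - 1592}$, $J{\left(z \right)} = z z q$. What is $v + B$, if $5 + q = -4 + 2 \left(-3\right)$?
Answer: $\frac{10716301}{588} \approx 18225.0$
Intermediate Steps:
$q = -15$ ($q = -5 + \left(-4 + 2 \left(-3\right)\right) = -5 - 10 = -15$)
$J{\left(z \right)} = - 15 z^{2}$ ($J{\left(z \right)} = z z \left(-15\right) = z^{2} \left(-15\right) = - 15 z^{2}$)
$v = \frac{1}{588} \approx 0.0017007$
$B = 18225$ ($B = \left(- 15 \cdot 3^{2}\right)^{2} = \left(\left(-15\right) 9\right)^{2} = \left(-135\right)^{2} = 18225$)
$v + B = \frac{1}{588} + 18225 = \frac{10716301}{588}$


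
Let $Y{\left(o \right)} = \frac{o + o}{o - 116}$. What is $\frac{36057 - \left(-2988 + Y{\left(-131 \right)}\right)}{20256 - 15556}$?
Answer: $\frac{9643853}{1160900} \approx 8.3072$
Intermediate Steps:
$Y{\left(o \right)} = \frac{2 o}{-116 + o}$
$\frac{36057 - \left(-2988 + Y{\left(-131 \right)}\right)}{20256 - 15556} = \frac{36057 + \left(\left(11623 - 8635\right) - 2 \left(-131\right) \frac{1}{-116 - 131}\right)}{20256 - 15556} = \frac{36057 + \left(2988 - 2 \left(-131\right) \frac{1}{-247}\right)}{4700} = \left(36057 + \left(2988 - 2 \left(-131\right) \left(- \frac{1}{247}\right)\right)\right) \frac{1}{4700} = \left(36057 + \left(2988 - \frac{262}{247}\right)\right) \frac{1}{4700} = \left(36057 + \frac{737774}{247}\right) \frac{1}{4700} = \frac{9643853}{247} \cdot \frac{1}{4700} = \frac{9643853}{1160900}$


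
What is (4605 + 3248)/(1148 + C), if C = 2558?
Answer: 7853/3706 ≈ 2.1190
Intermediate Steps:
(4605 + 3248)/(1148 + C) = (4605 + 3248)/(1148 + 2558) = 7853/3706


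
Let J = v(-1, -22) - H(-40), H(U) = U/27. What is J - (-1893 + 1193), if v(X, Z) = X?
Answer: 18913/27 ≈ 700.48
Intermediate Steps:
H(U) = U/27 (H(U) = U*(1/27) = U/27)
J = 13/27 (J = -1 - (-40)/27 = -1 - 1*(-40/27) = -1 + 40/27 = 13/27 ≈ 0.48148)
J - (-1893 + 1193) = 13/27 - (-1893 + 1193) = 13/27 - 1*(-700) = 13/27 + 700 = 18913/27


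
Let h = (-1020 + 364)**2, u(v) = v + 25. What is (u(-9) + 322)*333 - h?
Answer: -317782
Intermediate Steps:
u(v) = 25 + v
h = 430336 (h = (-656)**2 = 430336)
(u(-9) + 322)*333 - h = ((25 - 9) + 322)*333 - 1*430336 = (16 + 322)*333 - 430336 = 338*333 - 430336 = 112554 - 430336 = -317782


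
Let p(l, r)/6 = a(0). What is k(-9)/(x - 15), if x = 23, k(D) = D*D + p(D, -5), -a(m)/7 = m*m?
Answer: 81/8 ≈ 10.125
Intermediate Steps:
a(m) = -7*m² (a(m) = -7*m*m = -7*m²)
p(l, r) = 0 (p(l, r) = 6*(-7*0²) = 6*(-7*0) = 6*0 = 0)
k(D) = D² (k(D) = D*D + 0 = D² + 0 = D²)
k(-9)/(x - 15) = (-9)²/(23 - 15) = 81/8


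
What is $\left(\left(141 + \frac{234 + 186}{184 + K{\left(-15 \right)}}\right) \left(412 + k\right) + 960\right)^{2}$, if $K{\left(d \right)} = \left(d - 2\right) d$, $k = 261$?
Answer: $\frac{1794549803964129}{192721} \approx 9.3116 \cdot 10^{9}$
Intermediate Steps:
$K{\left(d \right)} = d \left(-2 + d\right)$ ($K{\left(d \right)} = \left(-2 + d\right) d = d \left(-2 + d\right)$)
$\left(\left(141 + \frac{234 + 186}{184 + K{\left(-15 \right)}}\right) \left(412 + k\right) + 960\right)^{2} = \left(\left(141 + \frac{234 + 186}{184 - 15 \left(-2 - 15\right)}\right) \left(412 + 261\right) + 960\right)^{2} = \left(\left(141 + \frac{420}{184 - -255}\right) 673 + 960\right)^{2} = \left(\left(141 + \frac{420}{184 + 255}\right) 673 + 960\right)^{2} = \left(\left(141 + \frac{420}{439}\right) 673 + 960\right)^{2} = \left(\frac{62319}{439} \cdot 673 + 960\right)^{2} = \left(\frac{41940687}{439} + 960\right)^{2} = \left(\frac{42362127}{439}\right)^{2} = \frac{1794549803964129}{192721}$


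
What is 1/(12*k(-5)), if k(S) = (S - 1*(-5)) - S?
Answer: 1/60 ≈ 0.016667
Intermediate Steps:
k(S) = 5 (k(S) = (S + 5) - S = (5 + S) - S = 5)
1/(12*k(-5)) = 1/(12*5) = 1/60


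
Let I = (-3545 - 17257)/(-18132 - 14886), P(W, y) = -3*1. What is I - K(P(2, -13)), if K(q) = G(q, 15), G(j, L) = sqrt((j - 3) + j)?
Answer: 3467/5503 - 3*I ≈ 0.63002 - 3.0*I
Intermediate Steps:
G(j, L) = sqrt(-3 + 2*j) (G(j, L) = sqrt((-3 + j) + j) = sqrt(-3 + 2*j))
P(W, y) = -3
K(q) = sqrt(-3 + 2*q)
I = 3467/5503 (I = -20802/(-33018) = -20802*(-1/33018) = 3467/5503 ≈ 0.63002)
I - K(P(2, -13)) = 3467/5503 - sqrt(-3 + 2*(-3)) = 3467/5503 - sqrt(-3 - 6) = 3467/5503 - sqrt(-9) = 3467/5503 - 3*I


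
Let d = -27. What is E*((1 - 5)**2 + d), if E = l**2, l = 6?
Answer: -396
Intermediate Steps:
E = 36 (E = 6**2 = 36)
E*((1 - 5)**2 + d) = 36*((1 - 5)**2 - 27) = 36*((-4)**2 - 27) = 36*(16 - 27) = 36*(-11) = -396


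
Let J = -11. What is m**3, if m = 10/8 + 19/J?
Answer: -9261/85184 ≈ -0.10872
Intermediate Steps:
m = -21/44 (m = 10/8 + 19/(-11) = 10*(1/8) + 19*(-1/11) = 5/4 - 19/11 = -21/44 ≈ -0.47727)
m**3 = (-21/44)**3 = -9261/85184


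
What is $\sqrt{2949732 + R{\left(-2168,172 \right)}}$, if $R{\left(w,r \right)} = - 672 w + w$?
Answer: $2 \sqrt{1101115} \approx 2098.7$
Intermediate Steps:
$R{\left(w,r \right)} = - 671 w$
$\sqrt{2949732 + R{\left(-2168,172 \right)}} = \sqrt{2949732 - -1454728} = \sqrt{2949732 + 1454728} = \sqrt{4404460} = 2 \sqrt{1101115}$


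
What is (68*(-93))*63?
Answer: -398412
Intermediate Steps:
(68*(-93))*63 = -6324*63 = -398412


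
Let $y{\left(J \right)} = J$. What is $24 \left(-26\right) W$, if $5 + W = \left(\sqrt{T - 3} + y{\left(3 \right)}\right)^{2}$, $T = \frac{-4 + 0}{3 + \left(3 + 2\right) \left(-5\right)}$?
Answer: $- \frac{8112}{11} - \frac{3744 i \sqrt{341}}{11} \approx -737.45 - 6285.2 i$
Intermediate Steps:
$T = \frac{2}{11}$ ($T = - \frac{4}{3 + 5 \left(-5\right)} = - \frac{4}{3 - 25} = - \frac{4}{-22} = \left(-4\right) \left(- \frac{1}{22}\right) = \frac{2}{11} \approx 0.18182$)
$W = -5 + \left(3 + \frac{i \sqrt{341}}{11}\right)^{2}$ ($W = -5 + \left(\sqrt{\frac{2}{11} - 3} + 3\right)^{2} = -5 + \left(\sqrt{- \frac{31}{11}} + 3\right)^{2} = -5 + \left(\frac{i \sqrt{341}}{11} + 3\right)^{2} = -5 + \left(3 + \frac{i \sqrt{341}}{11}\right)^{2} \approx 1.1818 + 10.072 i$)
$24 \left(-26\right) W = 24 \left(-26\right) \left(\frac{13}{11} + \frac{6 i \sqrt{341}}{11}\right) = - 624 \left(\frac{13}{11} + \frac{6 i \sqrt{341}}{11}\right) = - \frac{8112}{11} - \frac{3744 i \sqrt{341}}{11}$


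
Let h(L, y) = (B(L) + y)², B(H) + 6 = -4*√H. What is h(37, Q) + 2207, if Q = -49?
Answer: 5824 + 440*√37 ≈ 8500.4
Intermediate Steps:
B(H) = -6 - 4*√H
h(L, y) = (-6 + y - 4*√L)² (h(L, y) = ((-6 - 4*√L) + y)² = (-6 + y - 4*√L)²)
h(37, Q) + 2207 = (6 - 1*(-49) + 4*√37)² + 2207 = (6 + 49 + 4*√37)² + 2207 = (55 + 4*√37)² + 2207 = 2207 + (55 + 4*√37)²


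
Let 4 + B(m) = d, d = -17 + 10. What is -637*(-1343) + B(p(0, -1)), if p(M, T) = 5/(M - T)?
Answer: 855480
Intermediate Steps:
d = -7
B(m) = -11 (B(m) = -4 - 7 = -11)
-637*(-1343) + B(p(0, -1)) = -637*(-1343) - 11 = 855491 - 11 = 855480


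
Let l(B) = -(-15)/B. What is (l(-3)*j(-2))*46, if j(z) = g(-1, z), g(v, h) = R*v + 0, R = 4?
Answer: 920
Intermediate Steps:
g(v, h) = 4*v (g(v, h) = 4*v + 0 = 4*v)
j(z) = -4 (j(z) = 4*(-1) = -4)
l(B) = 15/B
(l(-3)*j(-2))*46 = ((15/(-3))*(-4))*46 = ((15*(-1/3))*(-4))*46 = -5*(-4)*46 = 20*46 = 920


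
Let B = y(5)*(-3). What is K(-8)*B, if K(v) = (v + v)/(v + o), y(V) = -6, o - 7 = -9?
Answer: 144/5 ≈ 28.800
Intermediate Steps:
o = -2 (o = 7 - 9 = -2)
K(v) = 2*v/(-2 + v) (K(v) = (v + v)/(v - 2) = (2*v)/(-2 + v) = 2*v/(-2 + v))
B = 18 (B = -6*(-3) = 18)
K(-8)*B = (2*(-8)/(-2 - 8))*18 = (2*(-8)/(-10))*18 = (2*(-8)*(-⅒))*18 = (8/5)*18 = 144/5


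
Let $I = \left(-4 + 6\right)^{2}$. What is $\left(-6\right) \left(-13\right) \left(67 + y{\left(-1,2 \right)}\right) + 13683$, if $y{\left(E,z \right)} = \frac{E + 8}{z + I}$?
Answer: $19000$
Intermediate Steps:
$I = 4$ ($I = 2^{2} = 4$)
$y{\left(E,z \right)} = \frac{8 + E}{4 + z}$ ($y{\left(E,z \right)} = \frac{E + 8}{z + 4} = \frac{8 + E}{4 + z}$)
$\left(-6\right) \left(-13\right) \left(67 + y{\left(-1,2 \right)}\right) + 13683 = \left(-6\right) \left(-13\right) \left(67 + \frac{8 - 1}{4 + 2}\right) + 13683 = 78 \left(67 + \frac{1}{6} \cdot 7\right) + 13683 = 78 \left(67 + \frac{7}{6}\right) + 13683 = 78 \cdot \frac{409}{6} + 13683 = 5317 + 13683 = 19000$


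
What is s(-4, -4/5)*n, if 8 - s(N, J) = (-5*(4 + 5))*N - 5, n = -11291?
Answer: 1885597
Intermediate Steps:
s(N, J) = 13 + 45*N (s(N, J) = 8 - ((-5*(4 + 5))*N - 5) = 8 - ((-5*9)*N - 5) = 8 - (-45*N - 5) = 8 - (-5 - 45*N) = 8 + (5 + 45*N) = 13 + 45*N)
s(-4, -4/5)*n = (13 + 45*(-4))*(-11291) = (13 - 180)*(-11291) = -167*(-11291) = 1885597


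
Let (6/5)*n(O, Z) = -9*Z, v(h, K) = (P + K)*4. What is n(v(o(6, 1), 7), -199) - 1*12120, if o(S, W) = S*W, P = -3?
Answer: -21255/2 ≈ -10628.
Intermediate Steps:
v(h, K) = -12 + 4*K (v(h, K) = (-3 + K)*4 = -12 + 4*K)
n(O, Z) = -15*Z/2 (n(O, Z) = 5*(-9*Z)/6 = -15*Z/2)
n(v(o(6, 1), 7), -199) - 1*12120 = -15/2*(-199) - 1*12120 = 2985/2 - 12120 = -21255/2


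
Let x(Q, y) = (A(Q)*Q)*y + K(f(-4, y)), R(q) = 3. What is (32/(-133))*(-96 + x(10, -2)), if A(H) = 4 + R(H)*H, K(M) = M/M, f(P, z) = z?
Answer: 24800/133 ≈ 186.47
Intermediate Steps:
K(M) = 1
A(H) = 4 + 3*H
x(Q, y) = 1 + Q*y*(4 + 3*Q) (x(Q, y) = ((4 + 3*Q)*Q)*y + 1 = (Q*(4 + 3*Q))*y + 1 = Q*y*(4 + 3*Q) + 1 = 1 + Q*y*(4 + 3*Q))
(32/(-133))*(-96 + x(10, -2)) = (32/(-133))*(-96 + (1 + 10*(-2)*(4 + 3*10))) = (32*(-1/133))*(-96 + (1 + 10*(-2)*(4 + 30))) = -32*(-96 + (1 + 10*(-2)*34))/133 = -32*(-96 + (1 - 680))/133 = -32*(-96 - 679)/133 = -32/133*(-775) = 24800/133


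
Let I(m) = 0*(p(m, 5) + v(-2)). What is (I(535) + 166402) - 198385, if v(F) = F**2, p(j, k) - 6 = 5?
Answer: -31983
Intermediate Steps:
p(j, k) = 11 (p(j, k) = 6 + 5 = 11)
I(m) = 0 (I(m) = 0*(11 + (-2)**2) = 0*(11 + 4) = 0*15 = 0)
(I(535) + 166402) - 198385 = (0 + 166402) - 198385 = 166402 - 198385 = -31983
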